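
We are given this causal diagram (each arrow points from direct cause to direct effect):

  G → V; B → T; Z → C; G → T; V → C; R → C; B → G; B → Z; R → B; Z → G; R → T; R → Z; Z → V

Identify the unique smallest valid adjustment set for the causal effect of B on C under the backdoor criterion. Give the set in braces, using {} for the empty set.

{R}

Variables eligible for adjustment (non-descendants of B, excluding B and C): {R}.
Backdoor paths from B to C:
  P1: B <- R -> Z -> G -> V -> C
  P2: B <- R -> Z -> V -> C
  P3: B <- R -> Z -> C
  P4: B <- R -> T <- G <- Z -> V -> C
  P5: B <- R -> T <- G <- Z -> C
  P6: B <- R -> T <- G -> V <- Z -> C
  P7: B <- R -> T <- G -> V -> C
  P8: B <- R -> C
The empty set is not sufficient: P1 (B <- R -> Z -> G -> V -> C) has no collider blocking it and no conditioned non-collider, so it is open.
Try {R}:
  P1: blocked at fork node R ∈ conditioning set.
  P2: blocked at fork node R ∈ conditioning set.
  P3: blocked at fork node R ∈ conditioning set.
  P4: blocked at fork node R ∈ conditioning set.
  P5: blocked at fork node R ∈ conditioning set.
  P6: blocked at fork node R ∈ conditioning set.
  P7: blocked at fork node R ∈ conditioning set.
  P8: blocked at fork node R ∈ conditioning set.
{R} contains no descendant of B and blocks every backdoor path.
{R} is the unique smallest valid adjustment set.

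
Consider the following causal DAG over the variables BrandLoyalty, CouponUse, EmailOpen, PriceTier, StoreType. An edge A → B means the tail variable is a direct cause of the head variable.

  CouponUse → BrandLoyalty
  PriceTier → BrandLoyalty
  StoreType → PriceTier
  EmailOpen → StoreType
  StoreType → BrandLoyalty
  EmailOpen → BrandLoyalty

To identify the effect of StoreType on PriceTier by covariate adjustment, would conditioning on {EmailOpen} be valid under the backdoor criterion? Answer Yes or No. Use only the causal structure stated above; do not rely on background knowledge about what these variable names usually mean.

Backdoor paths from StoreType to PriceTier (paths whose first edge points into StoreType):
  P1: StoreType <- EmailOpen -> BrandLoyalty <- PriceTier
Condition 1 (no descendant of StoreType in the set): holds — descendants of StoreType are {BrandLoyalty, PriceTier}; none are in {EmailOpen}.
Condition 2 (every backdoor path blocked by {EmailOpen}):
  P1: blocked at fork node EmailOpen ∈ conditioning set.
{EmailOpen} satisfies the backdoor criterion.

Yes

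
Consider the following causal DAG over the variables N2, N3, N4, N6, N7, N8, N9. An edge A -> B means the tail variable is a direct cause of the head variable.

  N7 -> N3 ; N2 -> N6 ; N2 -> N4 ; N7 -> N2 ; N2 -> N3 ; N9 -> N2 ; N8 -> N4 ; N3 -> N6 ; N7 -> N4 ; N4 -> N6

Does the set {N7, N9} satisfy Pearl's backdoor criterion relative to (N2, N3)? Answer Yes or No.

Yes

Backdoor paths from N2 to N3 (paths whose first edge points into N2):
  P1: N2 <- N7 -> N3
  P2: N2 <- N7 -> N4 -> N6 <- N3
Condition 1 (no descendant of N2 in the set): holds — descendants of N2 are {N3, N4, N6}; none are in {N7, N9}.
Condition 2 (every backdoor path blocked by {N7, N9}):
  P1: blocked at fork node N7 ∈ conditioning set.
  P2: blocked at fork node N7 ∈ conditioning set.
{N7, N9} satisfies the backdoor criterion.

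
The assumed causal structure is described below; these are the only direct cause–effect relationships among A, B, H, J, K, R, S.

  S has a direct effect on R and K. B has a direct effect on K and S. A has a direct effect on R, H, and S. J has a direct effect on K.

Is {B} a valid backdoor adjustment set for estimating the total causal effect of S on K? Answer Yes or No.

Backdoor paths from S to K (paths whose first edge points into S):
  P1: S <- B -> K
Condition 1 (no descendant of S in the set): holds — descendants of S are {K, R}; none are in {B}.
Condition 2 (every backdoor path blocked by {B}):
  P1: blocked at fork node B ∈ conditioning set.
{B} satisfies the backdoor criterion.

Yes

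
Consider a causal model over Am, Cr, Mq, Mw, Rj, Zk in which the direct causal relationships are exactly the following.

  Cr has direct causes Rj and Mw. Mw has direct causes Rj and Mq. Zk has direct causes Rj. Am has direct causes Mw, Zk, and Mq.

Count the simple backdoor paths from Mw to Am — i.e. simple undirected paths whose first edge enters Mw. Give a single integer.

A backdoor path from Mw to Am is any simple undirected path whose first edge points into Mw (i.e. leaves Mw via a parent).
Parents of Mw: {Mq, Rj}.
Enumerating:
  P1: Mw <- Mq -> Am
  P2: Mw <- Rj -> Zk -> Am
That exhausts the simple backdoor paths. Count: 2.

2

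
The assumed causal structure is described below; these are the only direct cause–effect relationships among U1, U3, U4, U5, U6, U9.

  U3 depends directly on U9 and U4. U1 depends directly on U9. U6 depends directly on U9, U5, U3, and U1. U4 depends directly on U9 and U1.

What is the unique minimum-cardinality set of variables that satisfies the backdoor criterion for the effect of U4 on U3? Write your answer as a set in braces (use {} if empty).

Variables eligible for adjustment (non-descendants of U4, excluding U4 and U3): {U1, U5, U9}.
Backdoor paths from U4 to U3:
  P1: U4 <- U9 -> U1 -> U6 <- U3
  P2: U4 <- U9 -> U3
  P3: U4 <- U9 -> U6 <- U3
  P4: U4 <- U1 <- U9 -> U3
  P5: U4 <- U1 <- U9 -> U6 <- U3
  P6: U4 <- U1 -> U6 <- U9 -> U3
  P7: U4 <- U1 -> U6 <- U3
The empty set is not sufficient: P2 (U4 <- U9 -> U3) has no collider blocking it and no conditioned non-collider, so it is open.
Try {U9}:
  P1: blocked at fork node U9 ∈ conditioning set.
  P2: blocked at fork node U9 ∈ conditioning set.
  P3: blocked at fork node U9 ∈ conditioning set.
  P4: blocked at fork node U9 ∈ conditioning set.
  P5: blocked at fork node U9 ∈ conditioning set.
  P6: blocked at collider U6 (neither it nor any descendant is in the conditioning set).
  P7: blocked at collider U6 (neither it nor any descendant is in the conditioning set).
{U9} contains no descendant of U4 and blocks every backdoor path.
No other singleton works — e.g. {U1} leaves P2 open — so {U9} is the unique smallest valid adjustment set.

{U9}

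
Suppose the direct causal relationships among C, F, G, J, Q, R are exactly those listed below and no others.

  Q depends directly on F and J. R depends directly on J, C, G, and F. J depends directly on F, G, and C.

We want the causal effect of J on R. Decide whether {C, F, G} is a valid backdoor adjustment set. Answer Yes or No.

Yes

Backdoor paths from J to R (paths whose first edge points into J):
  P1: J <- G -> R
  P2: J <- C -> R
  P3: J <- F -> R
Condition 1 (no descendant of J in the set): holds — descendants of J are {Q, R}; none are in {C, F, G}.
Condition 2 (every backdoor path blocked by {C, F, G}):
  P1: blocked at fork node G ∈ conditioning set.
  P2: blocked at fork node C ∈ conditioning set.
  P3: blocked at fork node F ∈ conditioning set.
{C, F, G} satisfies the backdoor criterion.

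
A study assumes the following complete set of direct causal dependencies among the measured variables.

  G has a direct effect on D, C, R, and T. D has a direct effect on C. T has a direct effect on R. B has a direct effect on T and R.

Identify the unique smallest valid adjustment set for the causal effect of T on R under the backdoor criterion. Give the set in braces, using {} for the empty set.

Variables eligible for adjustment (non-descendants of T, excluding T and R): {B, C, D, G}.
Backdoor paths from T to R:
  P1: T <- G -> R
  P2: T <- B -> R
The empty set is not sufficient: P1 (T <- G -> R) has no collider blocking it and no conditioned non-collider, so it is open.
Try {B, G}:
  P1: blocked at fork node G ∈ conditioning set.
  P2: blocked at fork node B ∈ conditioning set.
{B, G} contains no descendant of T and blocks every backdoor path.
Every element of {B, G} is needed (dropping B leaves P2 open; dropping G leaves P1 open), so no proper subset is valid.
Among all size-2 subsets of the eligible variables, only {B, G} blocks every backdoor path, so it is the unique smallest valid adjustment set.

{B, G}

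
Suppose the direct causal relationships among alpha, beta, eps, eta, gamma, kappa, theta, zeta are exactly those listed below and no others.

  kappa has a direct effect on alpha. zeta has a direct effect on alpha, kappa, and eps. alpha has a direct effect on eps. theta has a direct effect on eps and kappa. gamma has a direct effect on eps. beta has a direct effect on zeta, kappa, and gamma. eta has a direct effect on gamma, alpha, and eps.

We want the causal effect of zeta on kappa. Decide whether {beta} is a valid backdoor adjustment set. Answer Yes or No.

Yes

Backdoor paths from zeta to kappa (paths whose first edge points into zeta):
  P1: zeta <- beta -> kappa
  P2: zeta <- beta -> gamma <- eta -> alpha <- kappa
  P3: zeta <- beta -> gamma <- eta -> alpha -> eps <- theta -> kappa
  P4: zeta <- beta -> gamma <- eta -> eps <- theta -> kappa
  P5: zeta <- beta -> gamma <- eta -> eps <- alpha <- kappa
  P6: zeta <- beta -> gamma -> eps <- eta -> alpha <- kappa
  P7: zeta <- beta -> gamma -> eps <- theta -> kappa
  P8: zeta <- beta -> gamma -> eps <- alpha <- kappa
Condition 1 (no descendant of zeta in the set): holds — descendants of zeta are {alpha, eps, kappa}; none are in {beta}.
Condition 2 (every backdoor path blocked by {beta}):
  P1: blocked at fork node beta ∈ conditioning set.
  P2: blocked at fork node beta ∈ conditioning set.
  P3: blocked at fork node beta ∈ conditioning set.
  P4: blocked at fork node beta ∈ conditioning set.
  P5: blocked at fork node beta ∈ conditioning set.
  P6: blocked at fork node beta ∈ conditioning set.
  P7: blocked at fork node beta ∈ conditioning set.
  P8: blocked at fork node beta ∈ conditioning set.
{beta} satisfies the backdoor criterion.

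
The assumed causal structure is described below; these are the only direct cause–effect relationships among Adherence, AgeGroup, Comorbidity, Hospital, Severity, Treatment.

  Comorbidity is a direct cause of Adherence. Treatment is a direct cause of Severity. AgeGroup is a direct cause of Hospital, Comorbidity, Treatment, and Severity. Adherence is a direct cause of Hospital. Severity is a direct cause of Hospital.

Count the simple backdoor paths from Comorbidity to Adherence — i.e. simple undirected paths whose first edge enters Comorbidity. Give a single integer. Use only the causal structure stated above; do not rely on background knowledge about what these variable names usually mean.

A backdoor path from Comorbidity to Adherence is any simple undirected path whose first edge points into Comorbidity (i.e. leaves Comorbidity via a parent).
Parents of Comorbidity: {AgeGroup}.
Enumerating:
  P1: Comorbidity <- AgeGroup -> Treatment -> Severity -> Hospital <- Adherence
  P2: Comorbidity <- AgeGroup -> Severity -> Hospital <- Adherence
  P3: Comorbidity <- AgeGroup -> Hospital <- Adherence
That exhausts the simple backdoor paths. Count: 3.

3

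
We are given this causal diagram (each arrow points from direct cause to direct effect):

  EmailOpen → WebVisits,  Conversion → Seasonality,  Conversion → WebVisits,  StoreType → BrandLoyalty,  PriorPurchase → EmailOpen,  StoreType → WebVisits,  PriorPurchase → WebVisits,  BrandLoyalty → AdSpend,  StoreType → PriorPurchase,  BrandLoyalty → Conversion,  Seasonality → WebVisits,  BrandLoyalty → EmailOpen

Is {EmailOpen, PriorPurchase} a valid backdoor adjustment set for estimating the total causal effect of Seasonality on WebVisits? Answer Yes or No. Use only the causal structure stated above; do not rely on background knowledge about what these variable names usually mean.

Backdoor paths from Seasonality to WebVisits (paths whose first edge points into Seasonality):
  P1: Seasonality <- Conversion <- BrandLoyalty <- StoreType -> PriorPurchase -> EmailOpen -> WebVisits
  P2: Seasonality <- Conversion <- BrandLoyalty <- StoreType -> PriorPurchase -> WebVisits
  P3: Seasonality <- Conversion <- BrandLoyalty <- StoreType -> WebVisits
  P4: Seasonality <- Conversion <- BrandLoyalty -> EmailOpen <- PriorPurchase <- StoreType -> WebVisits
  P5: Seasonality <- Conversion <- BrandLoyalty -> EmailOpen <- PriorPurchase -> WebVisits
  P6: Seasonality <- Conversion <- BrandLoyalty -> EmailOpen -> WebVisits
  P7: Seasonality <- Conversion -> WebVisits
Condition 1 (no descendant of Seasonality in the set): holds — descendants of Seasonality are {WebVisits}; none are in {EmailOpen, PriorPurchase}.
Condition 2 (every backdoor path blocked by {EmailOpen, PriorPurchase}):
  P1: blocked at chain node PriorPurchase ∈ conditioning set.
  P2: blocked at chain node PriorPurchase ∈ conditioning set.
  P3: open — no interior node is in the conditioning set.
  P4: blocked at chain node PriorPurchase ∈ conditioning set.
  P5: blocked at fork node PriorPurchase ∈ conditioning set.
  P6: blocked at chain node EmailOpen ∈ conditioning set.
  P7: open — no interior node is in the conditioning set.
{EmailOpen, PriorPurchase} does not satisfy the backdoor criterion.

No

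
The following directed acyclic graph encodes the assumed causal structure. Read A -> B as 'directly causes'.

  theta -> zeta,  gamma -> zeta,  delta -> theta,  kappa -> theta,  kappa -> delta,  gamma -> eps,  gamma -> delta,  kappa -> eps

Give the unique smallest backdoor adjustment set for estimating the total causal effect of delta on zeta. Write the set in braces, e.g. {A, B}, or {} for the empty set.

{gamma, kappa}

Variables eligible for adjustment (non-descendants of delta, excluding delta and zeta): {eps, gamma, kappa}.
Backdoor paths from delta to zeta:
  P1: delta <- gamma -> zeta
  P2: delta <- gamma -> eps <- kappa -> theta -> zeta
  P3: delta <- kappa -> theta -> zeta
  P4: delta <- kappa -> eps <- gamma -> zeta
The empty set is not sufficient: P1 (delta <- gamma -> zeta) has no collider blocking it and no conditioned non-collider, so it is open.
Try {gamma, kappa}:
  P1: blocked at fork node gamma ∈ conditioning set.
  P2: blocked at fork node gamma ∈ conditioning set.
  P3: blocked at fork node kappa ∈ conditioning set.
  P4: blocked at fork node kappa ∈ conditioning set.
{gamma, kappa} contains no descendant of delta and blocks every backdoor path.
Every element of {gamma, kappa} is needed (dropping gamma leaves P1 open; dropping kappa leaves P3 open), so no proper subset is valid.
Among all size-2 subsets of the eligible variables, only {gamma, kappa} blocks every backdoor path, so it is the unique smallest valid adjustment set.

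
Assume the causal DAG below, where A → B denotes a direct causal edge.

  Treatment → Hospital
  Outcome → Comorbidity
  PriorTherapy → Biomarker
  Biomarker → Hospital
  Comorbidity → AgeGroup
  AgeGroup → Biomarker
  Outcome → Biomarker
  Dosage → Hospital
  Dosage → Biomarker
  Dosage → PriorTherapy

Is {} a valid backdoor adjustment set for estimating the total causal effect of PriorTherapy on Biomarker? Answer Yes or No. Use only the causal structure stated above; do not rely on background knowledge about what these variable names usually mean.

Backdoor paths from PriorTherapy to Biomarker (paths whose first edge points into PriorTherapy):
  P1: PriorTherapy <- Dosage -> Biomarker
  P2: PriorTherapy <- Dosage -> Hospital <- Biomarker
Condition 1 (no descendant of PriorTherapy in the set): holds — descendants of PriorTherapy are {Biomarker, Hospital}; none are in {}.
Condition 2 (every backdoor path blocked by {}):
  P1: open — no interior node is in the conditioning set.
  P2: blocked at collider Hospital (neither it nor any descendant is in the conditioning set).
{} does not satisfy the backdoor criterion.

No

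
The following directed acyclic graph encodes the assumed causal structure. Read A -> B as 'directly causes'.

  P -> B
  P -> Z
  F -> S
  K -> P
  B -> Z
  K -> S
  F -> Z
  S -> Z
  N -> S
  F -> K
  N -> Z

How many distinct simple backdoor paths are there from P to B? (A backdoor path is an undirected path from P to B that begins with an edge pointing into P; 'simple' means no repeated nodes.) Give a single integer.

A backdoor path from P to B is any simple undirected path whose first edge points into P (i.e. leaves P via a parent).
Parents of P: {K}.
Enumerating:
  P1: P <- K <- F -> S <- N -> Z <- B
  P2: P <- K <- F -> S -> Z <- B
  P3: P <- K <- F -> Z <- B
  P4: P <- K -> S <- F -> Z <- B
  P5: P <- K -> S <- N -> Z <- B
  P6: P <- K -> S -> Z <- B
That exhausts the simple backdoor paths. Count: 6.

6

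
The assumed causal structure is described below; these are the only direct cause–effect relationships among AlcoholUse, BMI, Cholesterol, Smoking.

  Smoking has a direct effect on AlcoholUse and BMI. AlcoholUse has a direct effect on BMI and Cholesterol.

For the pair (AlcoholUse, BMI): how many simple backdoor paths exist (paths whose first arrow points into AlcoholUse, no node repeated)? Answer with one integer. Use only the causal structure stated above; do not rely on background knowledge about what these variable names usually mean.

1

A backdoor path from AlcoholUse to BMI is any simple undirected path whose first edge points into AlcoholUse (i.e. leaves AlcoholUse via a parent).
Parents of AlcoholUse: {Smoking}.
Enumerating:
  P1: AlcoholUse <- Smoking -> BMI
That exhausts the simple backdoor paths. Count: 1.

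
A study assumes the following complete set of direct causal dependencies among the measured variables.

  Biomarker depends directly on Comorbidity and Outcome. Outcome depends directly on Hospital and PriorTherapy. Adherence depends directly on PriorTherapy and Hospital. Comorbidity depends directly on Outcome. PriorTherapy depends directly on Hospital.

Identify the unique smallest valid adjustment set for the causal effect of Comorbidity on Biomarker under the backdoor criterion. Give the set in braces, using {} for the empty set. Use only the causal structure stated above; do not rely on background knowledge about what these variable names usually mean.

{Outcome}

Variables eligible for adjustment (non-descendants of Comorbidity, excluding Comorbidity and Biomarker): {Adherence, Hospital, Outcome, PriorTherapy}.
Backdoor paths from Comorbidity to Biomarker:
  P1: Comorbidity <- Outcome -> Biomarker
The empty set is not sufficient: P1 (Comorbidity <- Outcome -> Biomarker) has no collider blocking it and no conditioned non-collider, so it is open.
Try {Outcome}:
  P1: blocked at fork node Outcome ∈ conditioning set.
{Outcome} contains no descendant of Comorbidity and blocks every backdoor path.
No other singleton works — e.g. {Hospital} leaves P1 open — so {Outcome} is the unique smallest valid adjustment set.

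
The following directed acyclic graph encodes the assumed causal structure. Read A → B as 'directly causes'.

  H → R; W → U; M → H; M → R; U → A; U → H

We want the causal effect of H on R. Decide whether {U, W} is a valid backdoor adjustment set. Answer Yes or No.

No

Backdoor paths from H to R (paths whose first edge points into H):
  P1: H <- M -> R
Condition 1 (no descendant of H in the set): holds — descendants of H are {R}; none are in {U, W}.
Condition 2 (every backdoor path blocked by {U, W}):
  P1: open — no interior node is in the conditioning set.
{U, W} does not satisfy the backdoor criterion.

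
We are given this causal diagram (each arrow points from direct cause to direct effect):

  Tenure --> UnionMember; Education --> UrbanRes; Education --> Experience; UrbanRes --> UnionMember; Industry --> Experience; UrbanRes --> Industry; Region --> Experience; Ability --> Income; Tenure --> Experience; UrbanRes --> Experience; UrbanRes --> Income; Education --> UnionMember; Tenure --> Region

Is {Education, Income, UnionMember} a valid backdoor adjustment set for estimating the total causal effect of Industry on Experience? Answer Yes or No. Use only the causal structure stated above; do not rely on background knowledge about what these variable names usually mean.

Backdoor paths from Industry to Experience (paths whose first edge points into Industry):
  P1: Industry <- UrbanRes <- Education -> UnionMember <- Tenure -> Region -> Experience
  P2: Industry <- UrbanRes <- Education -> UnionMember <- Tenure -> Experience
  P3: Industry <- UrbanRes <- Education -> Experience
  P4: Industry <- UrbanRes -> UnionMember <- Education -> Experience
  P5: Industry <- UrbanRes -> UnionMember <- Tenure -> Region -> Experience
  P6: Industry <- UrbanRes -> UnionMember <- Tenure -> Experience
  P7: Industry <- UrbanRes -> Experience
Condition 1 (no descendant of Industry in the set): holds — descendants of Industry are {Experience}; none are in {Education, Income, UnionMember}.
Condition 2 (every backdoor path blocked by {Education, Income, UnionMember}):
  P1: blocked at fork node Education ∈ conditioning set.
  P2: blocked at fork node Education ∈ conditioning set.
  P3: blocked at fork node Education ∈ conditioning set.
  P4: blocked at fork node Education ∈ conditioning set.
  P5: open — collider(s) UnionMember are conditioned on (or have a conditioned descendant) and no non-collider on the path is in the set.
  P6: open — collider(s) UnionMember are conditioned on (or have a conditioned descendant) and no non-collider on the path is in the set.
  P7: open — no interior node is in the conditioning set.
{Education, Income, UnionMember} does not satisfy the backdoor criterion.

No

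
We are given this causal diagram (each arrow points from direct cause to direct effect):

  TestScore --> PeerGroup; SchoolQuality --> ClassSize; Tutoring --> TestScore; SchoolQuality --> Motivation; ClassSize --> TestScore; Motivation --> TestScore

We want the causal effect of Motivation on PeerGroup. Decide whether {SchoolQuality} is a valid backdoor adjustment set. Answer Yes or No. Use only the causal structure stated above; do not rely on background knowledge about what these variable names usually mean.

Backdoor paths from Motivation to PeerGroup (paths whose first edge points into Motivation):
  P1: Motivation <- SchoolQuality -> ClassSize -> TestScore -> PeerGroup
Condition 1 (no descendant of Motivation in the set): holds — descendants of Motivation are {PeerGroup, TestScore}; none are in {SchoolQuality}.
Condition 2 (every backdoor path blocked by {SchoolQuality}):
  P1: blocked at fork node SchoolQuality ∈ conditioning set.
{SchoolQuality} satisfies the backdoor criterion.

Yes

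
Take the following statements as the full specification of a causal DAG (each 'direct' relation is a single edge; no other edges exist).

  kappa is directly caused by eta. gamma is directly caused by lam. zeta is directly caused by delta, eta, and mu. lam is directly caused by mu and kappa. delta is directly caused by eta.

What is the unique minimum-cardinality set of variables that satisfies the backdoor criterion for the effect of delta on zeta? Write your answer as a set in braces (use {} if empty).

{eta}

Variables eligible for adjustment (non-descendants of delta, excluding delta and zeta): {eta, gamma, kappa, lam, mu}.
Backdoor paths from delta to zeta:
  P1: delta <- eta -> kappa -> lam <- mu -> zeta
  P2: delta <- eta -> zeta
The empty set is not sufficient: P2 (delta <- eta -> zeta) has no collider blocking it and no conditioned non-collider, so it is open.
Try {eta}:
  P1: blocked at fork node eta ∈ conditioning set.
  P2: blocked at fork node eta ∈ conditioning set.
{eta} contains no descendant of delta and blocks every backdoor path.
No other singleton works — e.g. {mu} leaves P2 open — so {eta} is the unique smallest valid adjustment set.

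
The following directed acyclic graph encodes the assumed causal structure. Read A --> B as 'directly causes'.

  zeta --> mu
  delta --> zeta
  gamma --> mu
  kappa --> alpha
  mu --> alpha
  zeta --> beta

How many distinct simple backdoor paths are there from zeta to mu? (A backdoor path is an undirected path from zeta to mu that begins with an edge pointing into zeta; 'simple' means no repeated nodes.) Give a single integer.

A backdoor path from zeta to mu is any simple undirected path whose first edge points into zeta (i.e. leaves zeta via a parent).
Parents of zeta: {delta}.
No simple path from any parent of zeta reaches mu without revisiting zeta, so there are no backdoor paths.

0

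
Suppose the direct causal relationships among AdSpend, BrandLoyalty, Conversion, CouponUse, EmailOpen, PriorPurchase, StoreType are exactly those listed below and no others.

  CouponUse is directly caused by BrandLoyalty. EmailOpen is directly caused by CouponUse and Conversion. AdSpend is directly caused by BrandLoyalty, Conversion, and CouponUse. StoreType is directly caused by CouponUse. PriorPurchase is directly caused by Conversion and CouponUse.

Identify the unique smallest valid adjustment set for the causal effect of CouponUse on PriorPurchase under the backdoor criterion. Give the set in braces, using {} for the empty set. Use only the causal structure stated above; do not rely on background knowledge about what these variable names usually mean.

Variables eligible for adjustment (non-descendants of CouponUse, excluding CouponUse and PriorPurchase): {BrandLoyalty, Conversion}.
Backdoor paths from CouponUse to PriorPurchase:
  P1: CouponUse <- BrandLoyalty -> AdSpend <- Conversion -> PriorPurchase
Each backdoor path contains an unconditioned collider, so every path is already blocked with the empty conditioning set:
  P1: blocked at collider AdSpend (neither it nor any descendant is in the conditioning set).
The empty set is therefore the unique smallest valid set.

{}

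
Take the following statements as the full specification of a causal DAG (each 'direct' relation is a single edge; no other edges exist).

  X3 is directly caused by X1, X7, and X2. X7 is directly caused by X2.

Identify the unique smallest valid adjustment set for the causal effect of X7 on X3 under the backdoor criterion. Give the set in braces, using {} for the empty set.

Variables eligible for adjustment (non-descendants of X7, excluding X7 and X3): {X1, X2}.
Backdoor paths from X7 to X3:
  P1: X7 <- X2 -> X3
The empty set is not sufficient: P1 (X7 <- X2 -> X3) has no collider blocking it and no conditioned non-collider, so it is open.
Try {X2}:
  P1: blocked at fork node X2 ∈ conditioning set.
{X2} contains no descendant of X7 and blocks every backdoor path.
No other singleton works — e.g. {X1} leaves P1 open — so {X2} is the unique smallest valid adjustment set.

{X2}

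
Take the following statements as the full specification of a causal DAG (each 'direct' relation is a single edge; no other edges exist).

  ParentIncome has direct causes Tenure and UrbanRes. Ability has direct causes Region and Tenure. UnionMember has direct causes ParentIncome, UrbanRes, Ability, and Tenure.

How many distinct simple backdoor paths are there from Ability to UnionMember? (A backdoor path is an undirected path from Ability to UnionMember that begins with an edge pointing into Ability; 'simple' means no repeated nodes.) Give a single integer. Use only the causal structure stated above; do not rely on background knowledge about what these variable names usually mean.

3

A backdoor path from Ability to UnionMember is any simple undirected path whose first edge points into Ability (i.e. leaves Ability via a parent).
Parents of Ability: {Region, Tenure}.
Enumerating:
  P1: Ability <- Tenure -> ParentIncome <- UrbanRes -> UnionMember
  P2: Ability <- Tenure -> ParentIncome -> UnionMember
  P3: Ability <- Tenure -> UnionMember
That exhausts the simple backdoor paths. Count: 3.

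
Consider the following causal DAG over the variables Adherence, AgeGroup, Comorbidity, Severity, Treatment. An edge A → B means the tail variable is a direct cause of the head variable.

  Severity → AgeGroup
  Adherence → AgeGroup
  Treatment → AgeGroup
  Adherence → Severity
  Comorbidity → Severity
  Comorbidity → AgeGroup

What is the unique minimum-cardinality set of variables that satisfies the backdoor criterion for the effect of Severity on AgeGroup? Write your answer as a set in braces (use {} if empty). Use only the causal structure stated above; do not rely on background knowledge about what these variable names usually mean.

Variables eligible for adjustment (non-descendants of Severity, excluding Severity and AgeGroup): {Adherence, Comorbidity, Treatment}.
Backdoor paths from Severity to AgeGroup:
  P1: Severity <- Adherence -> AgeGroup
  P2: Severity <- Comorbidity -> AgeGroup
The empty set is not sufficient: P1 (Severity <- Adherence -> AgeGroup) has no collider blocking it and no conditioned non-collider, so it is open.
Try {Adherence, Comorbidity}:
  P1: blocked at fork node Adherence ∈ conditioning set.
  P2: blocked at fork node Comorbidity ∈ conditioning set.
{Adherence, Comorbidity} contains no descendant of Severity and blocks every backdoor path.
Every element of {Adherence, Comorbidity} is needed (dropping Adherence leaves P1 open; dropping Comorbidity leaves P2 open), so no proper subset is valid.
Among all size-2 subsets of the eligible variables, only {Adherence, Comorbidity} blocks every backdoor path, so it is the unique smallest valid adjustment set.

{Adherence, Comorbidity}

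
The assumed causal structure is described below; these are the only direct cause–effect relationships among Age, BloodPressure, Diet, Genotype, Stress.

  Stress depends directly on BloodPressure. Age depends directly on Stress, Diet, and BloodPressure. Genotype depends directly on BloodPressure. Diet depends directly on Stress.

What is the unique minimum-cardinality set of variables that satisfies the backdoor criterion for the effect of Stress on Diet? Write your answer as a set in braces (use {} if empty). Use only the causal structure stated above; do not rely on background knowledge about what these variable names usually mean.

Variables eligible for adjustment (non-descendants of Stress, excluding Stress and Diet): {BloodPressure, Genotype}.
Backdoor paths from Stress to Diet:
  P1: Stress <- BloodPressure -> Age <- Diet
Each backdoor path contains an unconditioned collider, so every path is already blocked with the empty conditioning set:
  P1: blocked at collider Age (neither it nor any descendant is in the conditioning set).
The empty set is therefore the unique smallest valid set.

{}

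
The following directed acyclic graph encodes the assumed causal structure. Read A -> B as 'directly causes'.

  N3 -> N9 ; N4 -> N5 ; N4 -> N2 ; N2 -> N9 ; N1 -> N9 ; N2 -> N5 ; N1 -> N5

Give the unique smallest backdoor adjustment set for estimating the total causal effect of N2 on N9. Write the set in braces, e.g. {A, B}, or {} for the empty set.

{}

Variables eligible for adjustment (non-descendants of N2, excluding N2 and N9): {N1, N3, N4}.
Backdoor paths from N2 to N9:
  P1: N2 <- N4 -> N5 <- N1 -> N9
Each backdoor path contains an unconditioned collider, so every path is already blocked with the empty conditioning set:
  P1: blocked at collider N5 (neither it nor any descendant is in the conditioning set).
The empty set is therefore the unique smallest valid set.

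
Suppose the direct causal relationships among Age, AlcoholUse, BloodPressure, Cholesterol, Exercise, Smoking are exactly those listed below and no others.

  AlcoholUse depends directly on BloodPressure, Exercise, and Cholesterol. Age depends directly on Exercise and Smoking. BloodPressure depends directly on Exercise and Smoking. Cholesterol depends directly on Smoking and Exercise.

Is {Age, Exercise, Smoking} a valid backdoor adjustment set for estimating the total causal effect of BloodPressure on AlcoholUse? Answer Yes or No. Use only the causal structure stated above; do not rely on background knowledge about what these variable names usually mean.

Yes

Backdoor paths from BloodPressure to AlcoholUse (paths whose first edge points into BloodPressure):
  P1: BloodPressure <- Exercise -> Cholesterol -> AlcoholUse
  P2: BloodPressure <- Exercise -> AlcoholUse
  P3: BloodPressure <- Exercise -> Age <- Smoking -> Cholesterol -> AlcoholUse
  P4: BloodPressure <- Smoking -> Cholesterol <- Exercise -> AlcoholUse
  P5: BloodPressure <- Smoking -> Cholesterol -> AlcoholUse
  P6: BloodPressure <- Smoking -> Age <- Exercise -> Cholesterol -> AlcoholUse
  P7: BloodPressure <- Smoking -> Age <- Exercise -> AlcoholUse
Condition 1 (no descendant of BloodPressure in the set): holds — descendants of BloodPressure are {AlcoholUse}; none are in {Age, Exercise, Smoking}.
Condition 2 (every backdoor path blocked by {Age, Exercise, Smoking}):
  P1: blocked at fork node Exercise ∈ conditioning set.
  P2: blocked at fork node Exercise ∈ conditioning set.
  P3: blocked at fork node Exercise ∈ conditioning set.
  P4: blocked at fork node Smoking ∈ conditioning set.
  P5: blocked at fork node Smoking ∈ conditioning set.
  P6: blocked at fork node Smoking ∈ conditioning set.
  P7: blocked at fork node Smoking ∈ conditioning set.
{Age, Exercise, Smoking} satisfies the backdoor criterion.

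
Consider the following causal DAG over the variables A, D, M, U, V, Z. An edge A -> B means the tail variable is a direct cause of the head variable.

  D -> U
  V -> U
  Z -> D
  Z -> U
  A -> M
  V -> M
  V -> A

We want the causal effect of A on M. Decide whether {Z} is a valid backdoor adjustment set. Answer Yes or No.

No

Backdoor paths from A to M (paths whose first edge points into A):
  P1: A <- V -> M
Condition 1 (no descendant of A in the set): holds — descendants of A are {M}; none are in {Z}.
Condition 2 (every backdoor path blocked by {Z}):
  P1: open — no interior node is in the conditioning set.
{Z} does not satisfy the backdoor criterion.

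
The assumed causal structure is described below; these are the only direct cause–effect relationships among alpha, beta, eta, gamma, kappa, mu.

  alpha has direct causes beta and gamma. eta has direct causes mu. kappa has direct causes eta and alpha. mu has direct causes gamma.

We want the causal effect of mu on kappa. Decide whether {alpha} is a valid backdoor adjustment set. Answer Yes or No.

Yes

Backdoor paths from mu to kappa (paths whose first edge points into mu):
  P1: mu <- gamma -> alpha -> kappa
Condition 1 (no descendant of mu in the set): holds — descendants of mu are {eta, kappa}; none are in {alpha}.
Condition 2 (every backdoor path blocked by {alpha}):
  P1: blocked at chain node alpha ∈ conditioning set.
{alpha} satisfies the backdoor criterion.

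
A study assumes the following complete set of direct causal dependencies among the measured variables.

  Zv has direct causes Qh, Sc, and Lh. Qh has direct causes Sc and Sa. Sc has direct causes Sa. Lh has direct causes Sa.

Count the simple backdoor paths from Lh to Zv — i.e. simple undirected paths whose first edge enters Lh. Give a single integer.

A backdoor path from Lh to Zv is any simple undirected path whose first edge points into Lh (i.e. leaves Lh via a parent).
Parents of Lh: {Sa}.
Enumerating:
  P1: Lh <- Sa -> Sc -> Qh -> Zv
  P2: Lh <- Sa -> Sc -> Zv
  P3: Lh <- Sa -> Qh <- Sc -> Zv
  P4: Lh <- Sa -> Qh -> Zv
That exhausts the simple backdoor paths. Count: 4.

4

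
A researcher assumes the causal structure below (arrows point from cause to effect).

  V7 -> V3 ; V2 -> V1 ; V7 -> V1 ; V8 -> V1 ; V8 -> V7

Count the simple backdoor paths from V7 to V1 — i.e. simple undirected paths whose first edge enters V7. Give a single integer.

1

A backdoor path from V7 to V1 is any simple undirected path whose first edge points into V7 (i.e. leaves V7 via a parent).
Parents of V7: {V8}.
Enumerating:
  P1: V7 <- V8 -> V1
That exhausts the simple backdoor paths. Count: 1.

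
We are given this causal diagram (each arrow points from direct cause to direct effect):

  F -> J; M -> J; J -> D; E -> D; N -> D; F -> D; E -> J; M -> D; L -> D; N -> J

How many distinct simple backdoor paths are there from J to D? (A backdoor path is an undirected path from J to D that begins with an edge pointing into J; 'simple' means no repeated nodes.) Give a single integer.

A backdoor path from J to D is any simple undirected path whose first edge points into J (i.e. leaves J via a parent).
Parents of J: {E, F, M, N}.
Enumerating:
  P1: J <- E -> D
  P2: J <- M -> D
  P3: J <- N -> D
  P4: J <- F -> D
That exhausts the simple backdoor paths. Count: 4.

4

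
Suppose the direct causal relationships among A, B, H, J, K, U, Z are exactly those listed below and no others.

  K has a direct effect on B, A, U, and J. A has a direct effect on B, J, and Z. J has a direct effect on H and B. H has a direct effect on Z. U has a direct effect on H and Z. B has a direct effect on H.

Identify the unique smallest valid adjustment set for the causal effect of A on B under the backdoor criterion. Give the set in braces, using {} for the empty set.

{K}

Variables eligible for adjustment (non-descendants of A, excluding A and B): {K, U}.
Backdoor paths from A to B:
  P1: A <- K -> U -> H <- J -> B
  P2: A <- K -> U -> H <- B
  P3: A <- K -> U -> Z <- H <- J -> B
  P4: A <- K -> U -> Z <- H <- B
  P5: A <- K -> J -> B
  P6: A <- K -> J -> H <- B
  P7: A <- K -> B
The empty set is not sufficient: P5 (A <- K -> J -> B) has no collider blocking it and no conditioned non-collider, so it is open.
Try {K}:
  P1: blocked at fork node K ∈ conditioning set.
  P2: blocked at fork node K ∈ conditioning set.
  P3: blocked at fork node K ∈ conditioning set.
  P4: blocked at fork node K ∈ conditioning set.
  P5: blocked at fork node K ∈ conditioning set.
  P6: blocked at fork node K ∈ conditioning set.
  P7: blocked at fork node K ∈ conditioning set.
{K} contains no descendant of A and blocks every backdoor path.
No other singleton works — e.g. {U} leaves P5 open — so {K} is the unique smallest valid adjustment set.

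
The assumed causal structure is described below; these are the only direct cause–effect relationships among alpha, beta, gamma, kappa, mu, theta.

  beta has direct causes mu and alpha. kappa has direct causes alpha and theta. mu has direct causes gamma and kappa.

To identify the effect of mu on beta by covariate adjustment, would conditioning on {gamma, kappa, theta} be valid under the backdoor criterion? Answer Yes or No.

Yes

Backdoor paths from mu to beta (paths whose first edge points into mu):
  P1: mu <- kappa <- alpha -> beta
Condition 1 (no descendant of mu in the set): holds — descendants of mu are {beta}; none are in {gamma, kappa, theta}.
Condition 2 (every backdoor path blocked by {gamma, kappa, theta}):
  P1: blocked at chain node kappa ∈ conditioning set.
{gamma, kappa, theta} satisfies the backdoor criterion.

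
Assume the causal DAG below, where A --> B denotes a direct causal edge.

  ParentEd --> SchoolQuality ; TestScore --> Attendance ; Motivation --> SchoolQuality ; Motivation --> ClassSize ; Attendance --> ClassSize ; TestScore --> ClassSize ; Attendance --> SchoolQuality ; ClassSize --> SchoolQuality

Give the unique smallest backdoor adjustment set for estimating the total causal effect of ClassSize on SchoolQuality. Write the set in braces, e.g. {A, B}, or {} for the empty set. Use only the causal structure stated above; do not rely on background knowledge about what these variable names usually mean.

Variables eligible for adjustment (non-descendants of ClassSize, excluding ClassSize and SchoolQuality): {Attendance, Motivation, ParentEd, TestScore}.
Backdoor paths from ClassSize to SchoolQuality:
  P1: ClassSize <- TestScore -> Attendance -> SchoolQuality
  P2: ClassSize <- Attendance -> SchoolQuality
  P3: ClassSize <- Motivation -> SchoolQuality
The empty set is not sufficient: P1 (ClassSize <- TestScore -> Attendance -> SchoolQuality) has no collider blocking it and no conditioned non-collider, so it is open.
Try {Attendance, Motivation}:
  P1: blocked at chain node Attendance ∈ conditioning set.
  P2: blocked at fork node Attendance ∈ conditioning set.
  P3: blocked at fork node Motivation ∈ conditioning set.
{Attendance, Motivation} contains no descendant of ClassSize and blocks every backdoor path.
Every element of {Attendance, Motivation} is needed (dropping Attendance leaves P1 open; dropping Motivation leaves P3 open), so no proper subset is valid.
Among all size-2 subsets of the eligible variables, only {Attendance, Motivation} blocks every backdoor path, so it is the unique smallest valid adjustment set.

{Attendance, Motivation}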